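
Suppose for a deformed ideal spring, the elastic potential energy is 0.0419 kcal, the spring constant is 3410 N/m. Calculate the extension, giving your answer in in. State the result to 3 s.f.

12.6 in

Rearranging: x = √(2U/k).
U = 0.0419 kcal = 175.3 J; k = 3410 N/m.
x = 0.3207 m
0.3207 m × (1 in / 0.02540 m) = 12.62 in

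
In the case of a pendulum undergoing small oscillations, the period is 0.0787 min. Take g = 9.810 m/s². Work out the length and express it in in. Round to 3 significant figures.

218 in

Rearranging: L = g·(T/2π)².
T = 0.0787 min = 4.722 s; g = 9.810 m/s².
L = 5.541 m
5.541 m × (1 in / 0.02540 m) = 218.1 in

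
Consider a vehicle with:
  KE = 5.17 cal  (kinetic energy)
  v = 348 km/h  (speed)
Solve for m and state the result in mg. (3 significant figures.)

Rearranging: m = 2·KE/v².
KE = 5.17 cal = 21.63 J; v = 348 km/h = 96.67 m/s.
m = 0.004630 kg
0.004630 kg × (1 mg / 1.000×10^-6 kg) = 4630 mg

4630 mg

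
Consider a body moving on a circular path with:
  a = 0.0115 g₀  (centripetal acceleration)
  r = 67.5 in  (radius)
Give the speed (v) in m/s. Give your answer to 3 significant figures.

Rearranging: v = √(a·r).
a = 0.0115 g₀ = 0.1128 m/s²; r = 67.5 in = 1.714 m.
v = 0.4397 m/s

0.440 m/s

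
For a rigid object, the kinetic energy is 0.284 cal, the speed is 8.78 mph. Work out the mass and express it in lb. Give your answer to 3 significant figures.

0.340 lb

Rearranging: m = 2·KE/v².
KE = 0.284 cal = 1.188 J; v = 8.78 mph = 3.925 m/s.
m = 0.1543 kg
0.1543 kg × (1 lb / 0.4536 kg) = 0.3401 lb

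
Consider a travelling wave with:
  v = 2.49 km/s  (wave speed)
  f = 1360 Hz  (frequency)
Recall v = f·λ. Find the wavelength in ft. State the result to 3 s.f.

Rearranging: λ = v/f.
v = 2.49 km/s = 2490 m/s; f = 1360 Hz.
λ = 1.831 m
1.831 m × (1 ft / 0.3048 m) = 6.007 ft

6.01 ft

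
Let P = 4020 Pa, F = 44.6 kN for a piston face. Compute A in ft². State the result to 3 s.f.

Rearranging: A = F/P.
P = 4020 Pa; F = 44.6 kN = 44600 N.
A = 11.09 m²
11.09 m² × (1 ft² / 0.09290 m²) = 119.4 ft²

119 ft²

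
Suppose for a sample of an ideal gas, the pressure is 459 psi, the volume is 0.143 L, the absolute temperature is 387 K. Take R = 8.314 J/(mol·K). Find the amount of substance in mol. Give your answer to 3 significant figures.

Solving PV = nRT for n: n = PV/(RT).
P = 459 psi = 3.165×10^6 Pa; V = 0.143 L = 1.430×10^-4 m³; T = 387 K; R = 8.314 J/(mol·K).
n = 0.1407 mol

0.141 mol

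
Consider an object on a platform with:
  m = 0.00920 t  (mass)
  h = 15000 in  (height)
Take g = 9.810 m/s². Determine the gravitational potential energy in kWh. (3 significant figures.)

PE is given directly by: PE = mgh.
m = 0.00920 t = 9.200 kg; h = 15000 in = 381.0 m; g = 9.810 m/s².
PE = 34386 J  (the unit combination reduces to kg·m²/s² = J)
34386 J × (1 kWh / 3.600×10^6 J) = 0.009552 kWh

0.00955 kWh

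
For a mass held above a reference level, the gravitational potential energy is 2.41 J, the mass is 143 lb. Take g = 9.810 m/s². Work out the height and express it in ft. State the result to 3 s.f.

Solving PE = m·g·h for h: h = PE/(m·g).
PE = 2.41 J; m = 143 lb = 64.86 kg; g = 9.810 m/s².
h = 0.003787 m
0.003787 m × (1 ft / 0.3048 m) = 0.01243 ft

0.0124 ft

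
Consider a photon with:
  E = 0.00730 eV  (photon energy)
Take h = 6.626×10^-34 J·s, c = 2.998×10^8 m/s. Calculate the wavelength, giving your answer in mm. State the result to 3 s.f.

Solving E = h·c/λ for λ: λ = hc/E.
E = 0.00730 eV = 1.170×10^-21 J; h = 6.626×10^-34 J·s; c = 2.998×10^8 m/s.
λ = 1.698×10^-4 m
1.698×10^-4 m × (1 mm / 0.001000 m) = 0.1698 mm

0.170 mm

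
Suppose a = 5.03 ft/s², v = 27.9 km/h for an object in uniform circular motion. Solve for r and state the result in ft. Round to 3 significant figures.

Rearranging: r = v²/a.
a = 5.03 ft/s² = 1.533 m/s²; v = 27.9 km/h = 7.750 m/s.
r = 39.18 m
39.18 m × (1 ft / 0.3048 m) = 128.5 ft

129 ft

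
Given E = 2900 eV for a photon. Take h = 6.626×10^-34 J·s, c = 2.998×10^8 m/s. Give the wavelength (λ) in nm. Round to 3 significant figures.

Solving E = h·c/λ for λ: λ = hc/E.
E = 2900 eV = 4.646×10^-16 J; h = 6.626×10^-34 J·s; c = 2.998×10^8 m/s.
λ = 4.275×10^-10 m
4.275×10^-10 m × (1 nm / 1.000×10^-9 m) = 0.4275 nm

0.428 nm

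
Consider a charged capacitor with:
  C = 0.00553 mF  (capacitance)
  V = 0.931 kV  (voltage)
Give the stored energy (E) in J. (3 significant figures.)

2.40 J

E is given directly by: E = ½CV².
C = 0.00553 mF = 5.530×10^-6 F; V = 0.931 kV = 931.0 V.
E = 2.397 J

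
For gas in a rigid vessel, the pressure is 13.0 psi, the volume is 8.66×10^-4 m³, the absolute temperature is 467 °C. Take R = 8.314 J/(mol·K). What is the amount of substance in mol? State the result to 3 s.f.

0.0126 mol

Solving PV = nRT for n: n = PV/(RT).
P = 13.0 psi = 89632 Pa; V = 8.66×10^-4 m³; T = 467 °C = 740.1 K; R = 8.314 J/(mol·K).
n = 0.01261 mol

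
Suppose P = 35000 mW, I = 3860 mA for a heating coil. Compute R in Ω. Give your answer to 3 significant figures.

2.35 Ω

Rearranging P = I²R for R: R = P/I².
P = 35000 mW = 35.00 W; I = 3860 mA = 3.860 A.
R = 2.349 Ω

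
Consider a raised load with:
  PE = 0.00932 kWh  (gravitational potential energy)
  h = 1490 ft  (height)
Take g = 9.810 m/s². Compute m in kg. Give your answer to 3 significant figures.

7.53 kg

Solving PE = m·g·h for m: m = PE/(g·h).
PE = 0.00932 kWh = 33552 J; h = 1490 ft = 454.2 m; g = 9.810 m/s².
m = 7.531 kg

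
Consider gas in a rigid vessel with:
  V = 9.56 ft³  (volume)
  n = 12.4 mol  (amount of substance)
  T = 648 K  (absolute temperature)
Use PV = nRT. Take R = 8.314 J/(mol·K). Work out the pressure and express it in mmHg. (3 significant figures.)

1850 mmHg

From the ideal-gas law: P = nRT/V.
V = 9.56 ft³ = 0.2707 m³; n = 12.4 mol; T = 648 K; R = 8.314 J/(mol·K).
P = 2.468×10^5 Pa
2.468×10^5 Pa × (1 mmHg / 133.3 Pa) = 1851 mmHg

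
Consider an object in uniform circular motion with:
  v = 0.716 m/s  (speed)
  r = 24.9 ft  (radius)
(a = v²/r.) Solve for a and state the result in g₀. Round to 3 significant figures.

a is given directly by: a = v²/r.
v = 0.716 m/s; r = 24.9 ft = 7.590 m.
a = 0.06755 m/s²
0.06755 m/s² × (1 g₀ / 9.807 m/s²) = 0.006888 g₀

0.00689 g₀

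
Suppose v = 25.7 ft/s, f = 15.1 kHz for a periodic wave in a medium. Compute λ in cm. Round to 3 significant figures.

Solving v = f·λ for λ: λ = v/f.
v = 25.7 ft/s = 7.833 m/s; f = 15.1 kHz = 15100 Hz.
λ = 5.188×10^-4 m
5.188×10^-4 m × (1 cm / 0.01000 m) = 0.05188 cm

0.0519 cm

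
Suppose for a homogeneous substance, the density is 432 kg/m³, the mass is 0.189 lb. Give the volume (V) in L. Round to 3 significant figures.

Solving ρ = m/V for V: V = m/ρ.
ρ = 432 kg/m³; m = 0.189 lb = 0.08573 kg.
V = 1.984×10^-4 m³
1.984×10^-4 m³ × (1 L / 0.001000 m³) = 0.1984 L

0.198 L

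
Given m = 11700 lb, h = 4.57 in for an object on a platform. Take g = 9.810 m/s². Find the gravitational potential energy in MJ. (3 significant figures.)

0.00604 MJ

Directly: PE = mgh.
m = 11700 lb = 5307 kg; h = 4.57 in = 0.1161 m; g = 9.810 m/s².
PE = 6043 J  (the unit combination reduces to kg·m²/s² = J)
6043 J × (1 MJ / 1.000×10^6 J) = 0.006043 MJ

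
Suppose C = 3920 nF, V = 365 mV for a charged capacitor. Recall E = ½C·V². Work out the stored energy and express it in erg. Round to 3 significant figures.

E is given directly by: E = ½CV².
C = 3920 nF = 3.920×10^-6 F; V = 365 mV = 0.3650 V.
E = 2.611×10^-7 J
2.611×10^-7 J × (1 erg / 1.000×10^-7 J) = 2.611 erg

2.61 erg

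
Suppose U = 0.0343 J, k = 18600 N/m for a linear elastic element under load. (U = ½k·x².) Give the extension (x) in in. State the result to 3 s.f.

Rearranging U = ½k·x² for x: x = √(2U/k).
U = 0.0343 J; k = 18600 N/m.
x = 0.001920 m
0.001920 m × (1 in / 0.02540 m) = 0.07561 in

0.0756 in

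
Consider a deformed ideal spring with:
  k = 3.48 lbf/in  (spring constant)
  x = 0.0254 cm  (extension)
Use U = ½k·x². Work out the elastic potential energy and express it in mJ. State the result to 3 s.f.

Directly: U = ½kx².
k = 3.48 lbf/in = 609.4 N/m; x = 0.0254 cm = 2.540×10^-4 m.
U = 1.966×10^-5 J
1.966×10^-5 J × (1 mJ / 0.001000 J) = 0.01966 mJ

0.0197 mJ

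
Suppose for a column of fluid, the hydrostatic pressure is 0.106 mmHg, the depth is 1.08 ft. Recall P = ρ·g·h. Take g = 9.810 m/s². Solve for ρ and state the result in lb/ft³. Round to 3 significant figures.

0.273 lb/ft³

Rearranging P = ρ·g·h for ρ: ρ = P/(g·h).
P = 0.106 mmHg = 14.13 Pa; h = 1.08 ft = 0.3292 m; g = 9.810 m/s².
ρ = 4.376 kg/m³
4.376 kg/m³ × (1 lb/ft³ / 16.02 kg/m³) = 0.2732 lb/ft³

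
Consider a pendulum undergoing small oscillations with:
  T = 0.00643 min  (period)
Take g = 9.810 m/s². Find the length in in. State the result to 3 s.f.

Rearranging: L = g·(T/2π)².
T = 0.00643 min = 0.3858 s; g = 9.810 m/s².
L = 0.03699 m
0.03699 m × (1 in / 0.02540 m) = 1.456 in

1.46 in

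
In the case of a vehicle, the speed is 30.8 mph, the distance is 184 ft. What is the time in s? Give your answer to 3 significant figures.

Rearranging v = d/t for t: t = d/v.
v = 30.8 mph = 13.77 m/s; d = 184 ft = 56.08 m.
t = 4.073 s

4.07 s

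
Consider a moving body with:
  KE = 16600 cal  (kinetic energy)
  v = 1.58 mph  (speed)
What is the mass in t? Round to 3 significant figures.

278 t

Solving KE = ½mv² for m: m = 2·KE/v².
KE = 16600 cal = 69454 J; v = 1.58 mph = 0.7063 m/s.
m = 2.784×10^5 kg
2.784×10^5 kg × (1 t / 1000 kg) = 278.4 t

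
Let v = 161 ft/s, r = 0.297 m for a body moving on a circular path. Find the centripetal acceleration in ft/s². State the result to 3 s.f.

a is given directly by: a = v²/r.
v = 161 ft/s = 49.07 m/s; r = 0.297 m.
a = 8108 m/s²
8108 m/s² × (1 ft/s² / 0.3048 m/s²) = 26602 ft/s²

26600 ft/s²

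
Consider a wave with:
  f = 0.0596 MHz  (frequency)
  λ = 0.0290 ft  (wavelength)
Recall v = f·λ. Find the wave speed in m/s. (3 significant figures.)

v is given directly by: v = fλ.
f = 0.0596 MHz = 59600 Hz; λ = 0.0290 ft = 0.008839 m.
v = 526.8 m/s

527 m/s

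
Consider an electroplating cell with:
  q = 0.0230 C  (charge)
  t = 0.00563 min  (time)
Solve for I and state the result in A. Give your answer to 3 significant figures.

Solving q = I·t for I: I = q/t.
q = 0.0230 C; t = 0.00563 min = 0.3378 s.
I = 0.06809 A

0.0681 A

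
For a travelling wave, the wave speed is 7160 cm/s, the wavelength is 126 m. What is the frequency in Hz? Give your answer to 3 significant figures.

Rearranging v = f·λ for f: f = v/λ.
v = 7160 cm/s = 71.60 m/s; λ = 126 m.
f = 0.5683 Hz

0.568 Hz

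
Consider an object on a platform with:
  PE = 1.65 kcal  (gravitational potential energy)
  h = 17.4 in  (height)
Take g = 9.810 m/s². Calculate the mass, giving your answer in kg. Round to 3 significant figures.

1590 kg

Solving PE = m·g·h for m: m = PE/(g·h).
PE = 1.65 kcal = 6904 J; h = 17.4 in = 0.4420 m; g = 9.810 m/s².
m = 1592 kg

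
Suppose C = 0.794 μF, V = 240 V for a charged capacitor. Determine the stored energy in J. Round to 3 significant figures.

0.0229 J

E is given directly by: E = ½CV².
C = 0.794 μF = 7.940×10^-7 F; V = 240 V.
E = 0.02287 J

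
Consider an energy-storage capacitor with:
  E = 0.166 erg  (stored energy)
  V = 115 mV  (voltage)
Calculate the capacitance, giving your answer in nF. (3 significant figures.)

2510 nF

Solving E = ½C·V² for C: C = 2E/V².
E = 0.166 erg = 1.660×10^-8 J; V = 115 mV = 0.1150 V.
C = 2.510×10^-6 F
2.510×10^-6 F × (1 nF / 1.000×10^-9 F) = 2510 nF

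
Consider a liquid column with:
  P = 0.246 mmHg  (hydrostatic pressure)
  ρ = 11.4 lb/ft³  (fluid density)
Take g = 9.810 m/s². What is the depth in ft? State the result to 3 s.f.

Rearranging: h = P/(ρ·g).
P = 0.246 mmHg = 32.80 Pa; ρ = 11.4 lb/ft³ = 182.6 kg/m³; g = 9.810 m/s².
h = 0.01831 m
0.01831 m × (1 ft / 0.3048 m) = 0.06007 ft

0.0601 ft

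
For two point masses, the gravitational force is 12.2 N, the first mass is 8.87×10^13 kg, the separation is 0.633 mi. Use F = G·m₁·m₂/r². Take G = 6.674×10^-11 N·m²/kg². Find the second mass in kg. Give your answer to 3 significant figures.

Rearranging: m₂ = F·r²/(G·m₁).
F = 12.2 N; m₁ = 8.87×10^13 kg; r = 0.633 mi = 1019 m; G = 6.674×10^-11 N·m²/kg².
m₂ = 2139 kg

2140 kg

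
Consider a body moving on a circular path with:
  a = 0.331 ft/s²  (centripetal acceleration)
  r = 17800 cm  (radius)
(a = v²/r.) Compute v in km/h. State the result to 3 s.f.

15.3 km/h

Rearranging: v = √(a·r).
a = 0.331 ft/s² = 0.1009 m/s²; r = 17800 cm = 178.0 m.
v = 4.238 m/s
4.238 m/s × (1 km/h / 0.2778 m/s) = 15.26 km/h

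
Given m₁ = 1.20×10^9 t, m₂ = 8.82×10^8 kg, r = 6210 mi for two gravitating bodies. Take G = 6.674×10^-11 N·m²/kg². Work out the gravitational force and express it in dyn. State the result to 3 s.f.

70.7 dyn

Directly: F = Gm₁m₂/r².
m₁ = 1.20×10^9 t = 1.200×10^12 kg; m₂ = 8.82×10^8 kg; r = 6210 mi = 9.994×10^6 m; G = 6.674×10^-11 N·m²/kg².
F = 7.072×10^-4 N  (the unit combination reduces to kg·m/s² = N)
7.072×10^-4 N × (1 dyn / 1.000×10^-5 N) = 70.72 dyn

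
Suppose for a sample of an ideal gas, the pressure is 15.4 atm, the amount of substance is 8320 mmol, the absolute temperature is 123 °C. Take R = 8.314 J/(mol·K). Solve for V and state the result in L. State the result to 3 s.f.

17.6 L

From the ideal-gas law: V = nRT/P.
P = 15.4 atm = 1.560×10^6 Pa; n = 8320 mmol = 8.320 mol; T = 123 °C = 396.1 K; R = 8.314 J/(mol·K).
V = 0.01756 m³
0.01756 m³ × (1 L / 0.001000 m³) = 17.56 L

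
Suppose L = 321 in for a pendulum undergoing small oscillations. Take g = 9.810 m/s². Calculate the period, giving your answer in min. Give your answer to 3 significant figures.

T is given directly by: T = 2π√(L/g).
L = 321 in = 8.153 m; g = 9.810 m/s².
T = 5.728 s
5.728 s × (1 min / 60.00 s) = 0.09547 min

0.0955 min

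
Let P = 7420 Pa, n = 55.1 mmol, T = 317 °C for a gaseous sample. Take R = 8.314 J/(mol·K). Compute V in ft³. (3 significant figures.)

1.29 ft³

From the ideal-gas law: V = nRT/P.
P = 7420 Pa; n = 55.1 mmol = 0.05510 mol; T = 317 °C = 590.1 K; R = 8.314 J/(mol·K).
V = 0.03644 m³
0.03644 m³ × (1 ft³ / 0.02832 m³) = 1.287 ft³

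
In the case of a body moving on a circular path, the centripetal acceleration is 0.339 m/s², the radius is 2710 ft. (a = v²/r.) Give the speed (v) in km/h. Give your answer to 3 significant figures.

Rearranging a = v²/r for v: v = √(a·r).
a = 0.339 m/s²; r = 2710 ft = 826.0 m.
v = 16.73 m/s
16.73 m/s × (1 km/h / 0.2778 m/s) = 60.24 km/h

60.2 km/h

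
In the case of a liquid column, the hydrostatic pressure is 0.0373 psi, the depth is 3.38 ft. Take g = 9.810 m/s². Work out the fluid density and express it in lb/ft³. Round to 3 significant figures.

1.59 lb/ft³

Rearranging P = ρ·g·h for ρ: ρ = P/(g·h).
P = 0.0373 psi = 257.2 Pa; h = 3.38 ft = 1.030 m; g = 9.810 m/s².
ρ = 25.45 kg/m³
25.45 kg/m³ × (1 lb/ft³ / 16.02 kg/m³) = 1.589 lb/ft³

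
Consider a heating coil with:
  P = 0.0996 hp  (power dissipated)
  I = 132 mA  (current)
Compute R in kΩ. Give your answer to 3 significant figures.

Solving P = I²R for R: R = P/I².
P = 0.0996 hp = 74.27 W; I = 132 mA = 0.1320 A.
R = 4263 Ω
4263 Ω × (1 kΩ / 1000 Ω) = 4.263 kΩ

4.26 kΩ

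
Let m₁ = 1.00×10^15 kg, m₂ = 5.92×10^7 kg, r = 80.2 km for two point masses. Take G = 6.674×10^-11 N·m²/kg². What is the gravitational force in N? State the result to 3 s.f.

614 N

F is given directly by: F = Gm₁m₂/r².
m₁ = 1.00×10^15 kg; m₂ = 5.92×10^7 kg; r = 80.2 km = 80200 m; G = 6.674×10^-11 N·m²/kg².
F = 614.3 N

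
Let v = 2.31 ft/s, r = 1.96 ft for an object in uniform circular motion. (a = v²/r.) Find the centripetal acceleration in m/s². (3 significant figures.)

Directly: a = v²/r.
v = 2.31 ft/s = 0.7041 m/s; r = 1.96 ft = 0.5974 m.
a = 0.8298 m/s²

0.830 m/s²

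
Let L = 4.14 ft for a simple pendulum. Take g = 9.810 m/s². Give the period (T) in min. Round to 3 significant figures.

Directly: T = 2π√(L/g).
L = 4.14 ft = 1.262 m; g = 9.810 m/s².
T = 2.253 s
2.253 s × (1 min / 60.00 s) = 0.03756 min

0.0376 min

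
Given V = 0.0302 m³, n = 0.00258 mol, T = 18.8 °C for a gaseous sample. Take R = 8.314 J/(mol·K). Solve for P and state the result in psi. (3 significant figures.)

0.0301 psi

From the ideal-gas law: P = nRT/V.
V = 0.0302 m³; n = 0.00258 mol; T = 18.8 °C = 291.9 K; R = 8.314 J/(mol·K).
P = 207.4 Pa  (the unit combination reduces to kg/(m·s²) = Pa)
207.4 Pa × (1 psi / 6895 Pa) = 0.03008 psi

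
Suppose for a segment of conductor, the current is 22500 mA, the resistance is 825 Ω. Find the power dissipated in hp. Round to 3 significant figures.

560 hp

Directly: P = I²R.
I = 22500 mA = 22.50 A; R = 825 Ω.
P = 4.177×10^5 W
4.177×10^5 W × (1 hp / 745.7 W) = 560.1 hp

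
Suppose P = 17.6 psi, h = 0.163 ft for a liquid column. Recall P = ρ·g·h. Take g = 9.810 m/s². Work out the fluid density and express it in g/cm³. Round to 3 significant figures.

249 g/cm³

Rearranging: ρ = P/(g·h).
P = 17.6 psi = 1.213×10^5 Pa; h = 0.163 ft = 0.04968 m; g = 9.810 m/s².
ρ = 2.490×10^5 kg/m³
2.490×10^5 kg/m³ × (1 g/cm³ / 1000 kg/m³) = 249.0 g/cm³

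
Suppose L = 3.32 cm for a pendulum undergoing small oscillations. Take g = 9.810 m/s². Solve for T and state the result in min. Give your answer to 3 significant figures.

Directly: T = 2π√(L/g).
L = 3.32 cm = 0.03320 m; g = 9.810 m/s².
T = 0.3655 s
0.3655 s × (1 min / 60.00 s) = 0.006092 min

0.00609 min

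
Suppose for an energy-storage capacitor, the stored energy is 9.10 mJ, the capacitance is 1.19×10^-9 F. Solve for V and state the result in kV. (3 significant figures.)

3.91 kV

Rearranging: V = √(2E/C).
E = 9.10 mJ = 0.009100 J; C = 1.19×10^-9 F.
V = 3911 V
3911 V × (1 kV / 1000 V) = 3.911 kV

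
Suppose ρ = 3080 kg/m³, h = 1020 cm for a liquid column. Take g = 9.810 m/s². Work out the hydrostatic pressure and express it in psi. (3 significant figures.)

44.7 psi

Directly: P = ρgh.
ρ = 3080 kg/m³; h = 1020 cm = 10.20 m; g = 9.810 m/s².
P = 3.082×10^5 Pa  (the unit combination reduces to kg/(m·s²) = Pa)
3.082×10^5 Pa × (1 psi / 6895 Pa) = 44.70 psi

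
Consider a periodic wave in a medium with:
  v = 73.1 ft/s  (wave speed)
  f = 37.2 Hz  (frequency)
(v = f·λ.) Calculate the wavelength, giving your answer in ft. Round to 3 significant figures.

1.97 ft

Rearranging: λ = v/f.
v = 73.1 ft/s = 22.28 m/s; f = 37.2 Hz.
λ = 0.5989 m
0.5989 m × (1 ft / 0.3048 m) = 1.965 ft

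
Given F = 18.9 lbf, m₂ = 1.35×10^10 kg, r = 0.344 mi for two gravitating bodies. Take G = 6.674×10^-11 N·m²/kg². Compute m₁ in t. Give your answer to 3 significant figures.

28600 t

From Newton's law of gravitation: m₁ = F·r²/(G·m₂).
F = 18.9 lbf = 84.07 N; m₂ = 1.35×10^10 kg; r = 0.344 mi = 553.6 m; G = 6.674×10^-11 N·m²/kg².
m₁ = 2.860×10^7 kg
2.860×10^7 kg × (1 t / 1000 kg) = 28598 t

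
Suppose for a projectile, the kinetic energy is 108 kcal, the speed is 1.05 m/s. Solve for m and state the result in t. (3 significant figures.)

820 t

Solving KE = ½mv² for m: m = 2·KE/v².
KE = 108 kcal = 4.519×10^5 J; v = 1.05 m/s.
m = 8.197×10^5 kg
8.197×10^5 kg × (1 t / 1000 kg) = 819.7 t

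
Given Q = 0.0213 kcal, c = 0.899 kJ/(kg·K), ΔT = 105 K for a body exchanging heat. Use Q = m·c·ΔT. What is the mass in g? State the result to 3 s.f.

Solving Q = m·c·ΔT for m: m = Q/(c·ΔT).
Q = 0.0213 kcal = 89.12 J; c = 0.899 kJ/(kg·K) = 899.0 J/(kg·K); ΔT = 105 K.
m = 9.441×10^-4 kg
9.441×10^-4 kg × (1 g / 0.001000 kg) = 0.9441 g

0.944 g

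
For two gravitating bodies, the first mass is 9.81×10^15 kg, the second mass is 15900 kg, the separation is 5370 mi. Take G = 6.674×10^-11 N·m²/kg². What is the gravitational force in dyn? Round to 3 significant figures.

F is given directly by: F = Gm₁m₂/r².
m₁ = 9.81×10^15 kg; m₂ = 15900 kg; r = 5370 mi = 8.642×10^6 m; G = 6.674×10^-11 N·m²/kg².
F = 1.394×10^-4 N  (the unit combination reduces to kg·m/s² = N)
1.394×10^-4 N × (1 dyn / 1.000×10^-5 N) = 13.94 dyn

13.9 dyn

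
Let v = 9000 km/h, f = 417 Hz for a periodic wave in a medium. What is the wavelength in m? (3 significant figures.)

Solving v = f·λ for λ: λ = v/f.
v = 9000 km/h = 2500 m/s; f = 417 Hz.
λ = 5.995 m

6.00 m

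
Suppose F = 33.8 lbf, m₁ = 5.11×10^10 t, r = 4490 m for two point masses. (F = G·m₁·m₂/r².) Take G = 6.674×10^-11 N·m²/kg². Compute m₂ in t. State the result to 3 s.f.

889 t

From Newton's law of gravitation: m₂ = F·r²/(G·m₁).
F = 33.8 lbf = 150.3 N; m₁ = 5.11×10^10 t = 5.110×10^13 kg; r = 4490 m; G = 6.674×10^-11 N·m²/kg².
m₂ = 8.888×10^5 kg
8.888×10^5 kg × (1 t / 1000 kg) = 888.8 t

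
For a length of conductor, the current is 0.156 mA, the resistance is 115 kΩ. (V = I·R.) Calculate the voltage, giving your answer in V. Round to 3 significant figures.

V is given directly by: V = IR.
I = 0.156 mA = 1.560×10^-4 A; R = 115 kΩ = 1.150×10^5 Ω.
V = 17.94 V

17.9 V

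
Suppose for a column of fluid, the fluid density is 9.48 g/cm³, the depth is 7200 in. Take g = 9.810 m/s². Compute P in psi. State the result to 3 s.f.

Directly: P = ρgh.
ρ = 9.48 g/cm³ = 9480 kg/m³; h = 7200 in = 182.9 m; g = 9.810 m/s².
P = 1.701×10^7 Pa  (the unit combination reduces to kg/(m·s²) = Pa)
1.701×10^7 Pa × (1 psi / 6895 Pa) = 2467 psi

2470 psi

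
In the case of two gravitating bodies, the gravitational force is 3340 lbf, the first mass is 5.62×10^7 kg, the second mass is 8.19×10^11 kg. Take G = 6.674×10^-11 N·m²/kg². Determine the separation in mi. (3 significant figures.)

From Newton's law of gravitation: r = √(G·m₁m₂/F).
F = 3340 lbf = 14857 N; m₁ = 5.62×10^7 kg; m₂ = 8.19×10^11 kg; G = 6.674×10^-11 N·m²/kg².
r = 454.7 m
454.7 m × (1 mi / 1609 m) = 0.2825 mi

0.283 mi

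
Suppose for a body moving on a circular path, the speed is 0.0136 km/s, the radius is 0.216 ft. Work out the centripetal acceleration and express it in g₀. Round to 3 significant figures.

Directly: a = v²/r.
v = 0.0136 km/s = 13.60 m/s; r = 0.216 ft = 0.06584 m.
a = 2809 m/s²
2809 m/s² × (1 g₀ / 9.807 m/s²) = 286.5 g₀

286 g₀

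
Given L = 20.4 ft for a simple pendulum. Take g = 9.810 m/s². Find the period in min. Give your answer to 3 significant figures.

0.0834 min

T is given directly by: T = 2π√(L/g).
L = 20.4 ft = 6.218 m; g = 9.810 m/s².
T = 5.002 s
5.002 s × (1 min / 60.00 s) = 0.08337 min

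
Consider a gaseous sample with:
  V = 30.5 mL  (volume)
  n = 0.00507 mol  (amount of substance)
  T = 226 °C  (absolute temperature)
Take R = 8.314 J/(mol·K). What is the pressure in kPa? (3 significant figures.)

690 kPa

Directly: P = nRT/V.
V = 30.5 mL = 3.050×10^-5 m³; n = 0.00507 mol; T = 226 °C = 499.1 K; R = 8.314 J/(mol·K).
P = 6.898×10^5 Pa
6.898×10^5 Pa × (1 kPa / 1000 Pa) = 689.8 kPa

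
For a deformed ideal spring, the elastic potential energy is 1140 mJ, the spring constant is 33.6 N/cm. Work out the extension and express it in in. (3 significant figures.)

1.03 in

Rearranging: x = √(2U/k).
U = 1140 mJ = 1.140 J; k = 33.6 N/cm = 3360 N/m.
x = 0.02605 m
0.02605 m × (1 in / 0.02540 m) = 1.026 in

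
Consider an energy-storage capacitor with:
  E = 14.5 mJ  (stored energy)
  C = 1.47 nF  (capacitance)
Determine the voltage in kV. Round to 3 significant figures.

4.44 kV

Solving E = ½C·V² for V: V = √(2E/C).
E = 14.5 mJ = 0.01450 J; C = 1.47 nF = 1.470×10^-9 F.
V = 4442 V
4442 V × (1 kV / 1000 V) = 4.442 kV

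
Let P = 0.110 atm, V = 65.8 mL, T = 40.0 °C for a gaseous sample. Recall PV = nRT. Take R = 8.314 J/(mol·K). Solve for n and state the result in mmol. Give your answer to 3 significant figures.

From the ideal-gas law: n = PV/(RT).
P = 0.110 atm = 11146 Pa; V = 65.8 mL = 6.580×10^-5 m³; T = 40.0 °C = 313.1 K; R = 8.314 J/(mol·K).
n = 2.817×10^-4 mol
2.817×10^-4 mol × (1 mmol / 0.001000 mol) = 0.2817 mmol

0.282 mmol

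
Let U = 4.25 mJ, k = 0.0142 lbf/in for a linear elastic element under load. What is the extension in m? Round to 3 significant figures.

0.0585 m

Rearranging U = ½k·x² for x: x = √(2U/k).
U = 4.25 mJ = 0.004250 J; k = 0.0142 lbf/in = 2.487 N/m.
x = 0.05846 m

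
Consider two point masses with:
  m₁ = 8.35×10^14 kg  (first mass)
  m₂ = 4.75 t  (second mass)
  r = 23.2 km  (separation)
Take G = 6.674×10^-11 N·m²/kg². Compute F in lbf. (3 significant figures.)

0.111 lbf

F is given directly by: F = Gm₁m₂/r².
m₁ = 8.35×10^14 kg; m₂ = 4.75 t = 4750 kg; r = 23.2 km = 23200 m; G = 6.674×10^-11 N·m²/kg².
F = 0.4918 N
0.4918 N × (1 lbf / 4.448 N) = 0.1106 lbf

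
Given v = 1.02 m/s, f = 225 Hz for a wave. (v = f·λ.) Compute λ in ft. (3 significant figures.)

Solving v = f·λ for λ: λ = v/f.
v = 1.02 m/s; f = 225 Hz.
λ = 0.004533 m
0.004533 m × (1 ft / 0.3048 m) = 0.01487 ft

0.0149 ft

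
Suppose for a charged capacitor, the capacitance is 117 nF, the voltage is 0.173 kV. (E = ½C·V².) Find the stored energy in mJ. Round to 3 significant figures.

1.75 mJ

E is given directly by: E = ½CV².
C = 117 nF = 1.170×10^-7 F; V = 0.173 kV = 173.0 V.
E = 0.001751 J  (the unit combination reduces to kg·m²/s² = J)
0.001751 J × (1 mJ / 0.001000 J) = 1.751 mJ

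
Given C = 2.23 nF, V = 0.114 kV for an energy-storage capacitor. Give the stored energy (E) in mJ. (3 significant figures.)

0.0145 mJ

E is given directly by: E = ½CV².
C = 2.23 nF = 2.230×10^-9 F; V = 0.114 kV = 114.0 V.
E = 1.449×10^-5 J
1.449×10^-5 J × (1 mJ / 0.001000 J) = 0.01449 mJ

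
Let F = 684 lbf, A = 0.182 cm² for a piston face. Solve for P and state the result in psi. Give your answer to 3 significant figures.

P is given directly by: P = F/A.
F = 684 lbf = 3043 N; A = 0.182 cm² = 1.820×10^-5 m².
P = 1.672×10^8 Pa
1.672×10^8 Pa × (1 psi / 6895 Pa) = 24247 psi

24200 psi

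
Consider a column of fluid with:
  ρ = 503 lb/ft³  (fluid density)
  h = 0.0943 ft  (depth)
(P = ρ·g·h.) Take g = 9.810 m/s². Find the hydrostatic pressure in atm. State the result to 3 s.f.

0.0224 atm

P is given directly by: P = ρgh.
ρ = 503 lb/ft³ = 8057 kg/m³; h = 0.0943 ft = 0.02874 m; g = 9.810 m/s².
P = 2272 Pa
2272 Pa × (1 atm / 1.013×10^5 Pa) = 0.02242 atm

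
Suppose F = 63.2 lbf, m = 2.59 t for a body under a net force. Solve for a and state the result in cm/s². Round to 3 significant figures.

10.9 cm/s²

Solving F = m·a for a: a = F/m.
F = 63.2 lbf = 281.1 N; m = 2.59 t = 2590 kg.
a = 0.1085 m/s²
0.1085 m/s² × (1 cm/s² / 0.01000 m/s²) = 10.85 cm/s²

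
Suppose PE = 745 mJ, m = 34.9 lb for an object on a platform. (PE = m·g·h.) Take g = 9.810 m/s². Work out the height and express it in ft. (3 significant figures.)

Solving PE = m·g·h for h: h = PE/(m·g).
PE = 745 mJ = 0.7450 J; m = 34.9 lb = 15.83 kg; g = 9.810 m/s².
h = 0.004797 m
0.004797 m × (1 ft / 0.3048 m) = 0.01574 ft

0.0157 ft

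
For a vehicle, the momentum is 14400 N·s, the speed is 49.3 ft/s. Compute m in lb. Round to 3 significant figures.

Rearranging p = m·v for m: m = p/v.
p = 14400 N·s = 14400 kg·m/s; v = 49.3 ft/s = 15.03 m/s.
m = 958.3 kg
958.3 kg × (1 lb / 0.4536 kg) = 2113 lb

2110 lb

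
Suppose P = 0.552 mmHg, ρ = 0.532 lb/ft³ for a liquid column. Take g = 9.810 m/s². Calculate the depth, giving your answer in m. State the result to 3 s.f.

Rearranging: h = P/(ρ·g).
P = 0.552 mmHg = 73.59 Pa; ρ = 0.532 lb/ft³ = 8.522 kg/m³; g = 9.810 m/s².
h = 0.8803 m

0.880 m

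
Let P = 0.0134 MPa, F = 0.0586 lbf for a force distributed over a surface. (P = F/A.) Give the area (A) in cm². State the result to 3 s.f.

Rearranging P = F/A for A: A = F/P.
P = 0.0134 MPa = 13400 Pa; F = 0.0586 lbf = 0.2607 N.
A = 1.945×10^-5 m²
1.945×10^-5 m² × (1 cm² / 1.000×10^-4 m²) = 0.1945 cm²

0.195 cm²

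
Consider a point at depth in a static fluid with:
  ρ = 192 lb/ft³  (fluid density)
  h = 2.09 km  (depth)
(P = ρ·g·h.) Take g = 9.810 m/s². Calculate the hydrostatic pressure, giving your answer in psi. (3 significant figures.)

P is given directly by: P = ρgh.
ρ = 192 lb/ft³ = 3076 kg/m³; h = 2.09 km = 2090 m; g = 9.810 m/s².
P = 6.306×10^7 Pa
6.306×10^7 Pa × (1 psi / 6895 Pa) = 9146 psi

9150 psi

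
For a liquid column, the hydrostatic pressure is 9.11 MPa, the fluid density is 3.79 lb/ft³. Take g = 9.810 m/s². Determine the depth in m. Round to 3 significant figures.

15300 m

Rearranging P = ρ·g·h for h: h = P/(ρ·g).
P = 9.11 MPa = 9.110×10^6 Pa; ρ = 3.79 lb/ft³ = 60.71 kg/m³; g = 9.810 m/s².
h = 15296 m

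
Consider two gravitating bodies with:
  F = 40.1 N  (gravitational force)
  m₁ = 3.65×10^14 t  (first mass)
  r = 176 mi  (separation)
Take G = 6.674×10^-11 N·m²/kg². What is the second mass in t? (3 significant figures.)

Rearranging F = G·m₁·m₂/r² for m₂: m₂ = F·r²/(G·m₁).
F = 40.1 N; m₁ = 3.65×10^14 t = 3.650×10^17 kg; r = 176 mi = 2.832×10^5 m; G = 6.674×10^-11 N·m²/kg².
m₂ = 1.321×10^5 kg
1.321×10^5 kg × (1 t / 1000 kg) = 132.1 t

132 t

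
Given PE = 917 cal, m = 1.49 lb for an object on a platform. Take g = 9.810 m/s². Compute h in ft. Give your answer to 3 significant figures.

1900 ft

Rearranging PE = m·g·h for h: h = PE/(m·g).
PE = 917 cal = 3837 J; m = 1.49 lb = 0.6759 kg; g = 9.810 m/s².
h = 578.7 m
578.7 m × (1 ft / 0.3048 m) = 1899 ft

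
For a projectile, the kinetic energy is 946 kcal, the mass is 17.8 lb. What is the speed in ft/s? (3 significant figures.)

3250 ft/s

Rearranging KE = ½mv² for v: v = √(2·KE/m).
KE = 946 kcal = 3.958×10^6 J; m = 17.8 lb = 8.074 kg.
v = 990.2 m/s
990.2 m/s × (1 ft/s / 0.3048 m/s) = 3249 ft/s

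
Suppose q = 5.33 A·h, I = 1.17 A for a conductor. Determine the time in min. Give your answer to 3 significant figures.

273 min

Solving q = I·t for t: t = q/I.
q = 5.33 A·h = 19188 C; I = 1.17 A.
t = 16400 s
16400 s × (1 min / 60.00 s) = 273.3 min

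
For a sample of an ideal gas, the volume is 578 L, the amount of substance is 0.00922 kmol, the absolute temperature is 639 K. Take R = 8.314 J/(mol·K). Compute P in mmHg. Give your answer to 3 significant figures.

From the ideal-gas law: P = nRT/V.
V = 578 L = 0.5780 m³; n = 0.00922 kmol = 9.220 mol; T = 639 K; R = 8.314 J/(mol·K).
P = 84745 Pa
84745 Pa × (1 mmHg / 133.3 Pa) = 635.6 mmHg

636 mmHg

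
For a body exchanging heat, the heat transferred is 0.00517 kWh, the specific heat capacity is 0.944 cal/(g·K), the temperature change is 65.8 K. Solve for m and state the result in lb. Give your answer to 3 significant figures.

Rearranging Q = m·c·ΔT for m: m = Q/(c·ΔT).
Q = 0.00517 kWh = 18612 J; c = 0.944 cal/(g·K) = 3950 J/(kg·K); ΔT = 65.8 K.
m = 0.07161 kg
0.07161 kg × (1 lb / 0.4536 kg) = 0.1579 lb

0.158 lb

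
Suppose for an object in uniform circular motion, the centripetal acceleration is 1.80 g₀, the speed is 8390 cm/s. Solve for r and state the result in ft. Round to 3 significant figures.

1310 ft

Rearranging: r = v²/a.
a = 1.80 g₀ = 17.65 m/s²; v = 8390 cm/s = 83.90 m/s.
r = 398.8 m
398.8 m × (1 ft / 0.3048 m) = 1308 ft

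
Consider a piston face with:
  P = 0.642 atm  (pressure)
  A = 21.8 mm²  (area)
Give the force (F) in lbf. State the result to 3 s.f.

0.319 lbf

Rearranging: F = P·A.
P = 0.642 atm = 65051 Pa; A = 21.8 mm² = 2.180×10^-5 m².
F = 1.418 N
1.418 N × (1 lbf / 4.448 N) = 0.3188 lbf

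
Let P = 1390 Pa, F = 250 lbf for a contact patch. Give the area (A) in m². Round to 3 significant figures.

0.800 m²

Rearranging: A = F/P.
P = 1390 Pa; F = 250 lbf = 1112 N.
A = 0.8000 m²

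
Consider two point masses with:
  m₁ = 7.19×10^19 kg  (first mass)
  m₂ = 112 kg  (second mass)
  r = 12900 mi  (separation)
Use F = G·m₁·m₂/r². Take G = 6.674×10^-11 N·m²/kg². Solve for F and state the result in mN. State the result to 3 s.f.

1.25 mN

From Newton's law of gravitation: F = Gm₁m₂/r².
m₁ = 7.19×10^19 kg; m₂ = 112 kg; r = 12900 mi = 2.076×10^7 m; G = 6.674×10^-11 N·m²/kg².
F = 0.001247 N
0.001247 N × (1 mN / 0.001000 N) = 1.247 mN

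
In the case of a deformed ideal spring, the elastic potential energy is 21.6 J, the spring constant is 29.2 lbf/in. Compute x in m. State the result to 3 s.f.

Solving U = ½k·x² for x: x = √(2U/k).
U = 21.6 J; k = 29.2 lbf/in = 5114 N/m.
x = 0.09191 m

0.0919 m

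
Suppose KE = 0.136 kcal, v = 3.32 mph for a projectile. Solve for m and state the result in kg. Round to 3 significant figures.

Rearranging KE = ½mv² for m: m = 2·KE/v².
KE = 0.136 kcal = 569.0 J; v = 3.32 mph = 1.484 m/s.
m = 516.6 kg

517 kg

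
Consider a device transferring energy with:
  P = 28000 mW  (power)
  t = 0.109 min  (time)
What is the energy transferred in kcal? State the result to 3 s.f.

Rearranging P = W/t for W: W = P·t.
P = 28000 mW = 28.00 W; t = 0.109 min = 6.540 s.
W = 183.1 J
183.1 J × (1 kcal / 4184 J) = 0.04377 kcal

0.0438 kcal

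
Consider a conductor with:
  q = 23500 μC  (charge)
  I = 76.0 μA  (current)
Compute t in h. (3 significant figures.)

Rearranging q = I·t for t: t = q/I.
q = 23500 μC = 0.02350 C; I = 76.0 μA = 7.600×10^-5 A.
t = 309.2 s
309.2 s × (1 h / 3600 s) = 0.08589 h

0.0859 h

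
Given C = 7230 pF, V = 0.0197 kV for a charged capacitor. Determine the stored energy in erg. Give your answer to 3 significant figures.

14.0 erg

E is given directly by: E = ½CV².
C = 7230 pF = 7.230×10^-9 F; V = 0.0197 kV = 19.70 V.
E = 1.403×10^-6 J  (the unit combination reduces to kg·m²/s² = J)
1.403×10^-6 J × (1 erg / 1.000×10^-7 J) = 14.03 erg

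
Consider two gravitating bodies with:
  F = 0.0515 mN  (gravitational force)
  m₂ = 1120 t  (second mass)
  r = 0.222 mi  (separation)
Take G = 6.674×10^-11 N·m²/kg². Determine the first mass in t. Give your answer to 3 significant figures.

87.9 t

Rearranging F = G·m₁·m₂/r² for m₁: m₁ = F·r²/(G·m₂).
F = 0.0515 mN = 5.150×10^-5 N; m₂ = 1120 t = 1.120×10^6 kg; r = 0.222 mi = 357.3 m; G = 6.674×10^-11 N·m²/kg².
m₁ = 87944 kg
87944 kg × (1 t / 1000 kg) = 87.94 t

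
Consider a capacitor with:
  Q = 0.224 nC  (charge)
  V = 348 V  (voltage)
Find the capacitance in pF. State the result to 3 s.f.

0.644 pF

C is given directly by: C = Q/V.
Q = 0.224 nC = 2.240×10^-10 C; V = 348 V.
C = 6.437×10^-13 F
6.437×10^-13 F × (1 pF / 1.000×10^-12 F) = 0.6437 pF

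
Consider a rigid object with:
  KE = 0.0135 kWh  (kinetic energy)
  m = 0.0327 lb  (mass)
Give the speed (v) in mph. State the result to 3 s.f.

Rearranging: v = √(2·KE/m).
KE = 0.0135 kWh = 48600 J; m = 0.0327 lb = 0.01483 kg.
v = 2560 m/s
2560 m/s × (1 mph / 0.4470 m/s) = 5726 mph

5730 mph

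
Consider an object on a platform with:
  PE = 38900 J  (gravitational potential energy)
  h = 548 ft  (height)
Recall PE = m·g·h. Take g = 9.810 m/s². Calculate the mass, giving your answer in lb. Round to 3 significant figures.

52.3 lb

Rearranging: m = PE/(g·h).
PE = 38900 J; h = 548 ft = 167.0 m; g = 9.810 m/s².
m = 23.74 kg
23.74 kg × (1 lb / 0.4536 kg) = 52.34 lb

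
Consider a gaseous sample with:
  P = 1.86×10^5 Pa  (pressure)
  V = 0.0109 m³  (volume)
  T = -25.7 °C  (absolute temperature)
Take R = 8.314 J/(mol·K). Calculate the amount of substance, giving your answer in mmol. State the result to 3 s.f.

985 mmol

From the ideal-gas law: n = PV/(RT).
P = 1.86×10^5 Pa; V = 0.0109 m³; T = -25.7 °C = 247.4 K; R = 8.314 J/(mol·K).
n = 0.9855 mol
0.9855 mol × (1 mmol / 0.001000 mol) = 985.5 mmol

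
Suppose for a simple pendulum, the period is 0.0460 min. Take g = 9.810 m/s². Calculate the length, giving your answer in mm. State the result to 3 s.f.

Rearranging T = 2π√(L/g) for L: L = g·(T/2π)².
T = 0.0460 min = 2.760 s; g = 9.810 m/s².
L = 1.893 m
1.893 m × (1 mm / 0.001000 m) = 1893 mm

1890 mm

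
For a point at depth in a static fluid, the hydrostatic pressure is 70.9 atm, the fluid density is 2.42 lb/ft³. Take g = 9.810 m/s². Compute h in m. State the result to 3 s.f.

18900 m

Rearranging P = ρ·g·h for h: h = P/(ρ·g).
P = 70.9 atm = 7.184×10^6 Pa; ρ = 2.42 lb/ft³ = 38.76 kg/m³; g = 9.810 m/s².
h = 18891 m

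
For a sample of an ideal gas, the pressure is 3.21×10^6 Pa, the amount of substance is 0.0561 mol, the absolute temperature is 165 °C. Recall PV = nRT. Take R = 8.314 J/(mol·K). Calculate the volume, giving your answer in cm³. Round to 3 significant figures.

From the ideal-gas law: V = nRT/P.
P = 3.21×10^6 Pa; n = 0.0561 mol; T = 165 °C = 438.1 K; R = 8.314 J/(mol·K).
V = 6.366×10^-5 m³
6.366×10^-5 m³ × (1 cm³ / 1.000×10^-6 m³) = 63.66 cm³

63.7 cm³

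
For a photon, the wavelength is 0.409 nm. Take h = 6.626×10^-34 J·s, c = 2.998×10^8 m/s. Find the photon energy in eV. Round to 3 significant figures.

3030 eV

Directly: E = hc/λ.
λ = 0.409 nm = 4.090×10^-10 m; h = 6.626×10^-34 J·s; c = 2.998×10^8 m/s.
E = 4.857×10^-16 J  (the unit combination reduces to kg·m²/s² = J)
4.857×10^-16 J × (1 eV / 1.602×10^-19 J) = 3031 eV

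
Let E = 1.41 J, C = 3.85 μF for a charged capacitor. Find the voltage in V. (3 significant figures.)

856 V

Rearranging: V = √(2E/C).
E = 1.41 J; C = 3.85 μF = 3.850×10^-6 F.
V = 855.8 V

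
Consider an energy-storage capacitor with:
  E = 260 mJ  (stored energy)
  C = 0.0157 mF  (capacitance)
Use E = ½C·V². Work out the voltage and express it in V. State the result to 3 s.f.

Solving E = ½C·V² for V: V = √(2E/C).
E = 260 mJ = 0.2600 J; C = 0.0157 mF = 1.570×10^-5 F.
V = 182.0 V

182 V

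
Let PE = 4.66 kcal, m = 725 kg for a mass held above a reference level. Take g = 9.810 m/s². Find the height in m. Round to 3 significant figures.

2.74 m

Rearranging PE = m·g·h for h: h = PE/(m·g).
PE = 4.66 kcal = 19497 J; m = 725 kg; g = 9.810 m/s².
h = 2.741 m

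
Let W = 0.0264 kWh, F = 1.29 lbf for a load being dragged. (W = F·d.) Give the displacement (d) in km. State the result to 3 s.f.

Solving W = F·d for d: d = W/F.
W = 0.0264 kWh = 95040 J; F = 1.29 lbf = 5.738 N.
d = 16563 m
16563 m × (1 km / 1000 m) = 16.56 km

16.6 km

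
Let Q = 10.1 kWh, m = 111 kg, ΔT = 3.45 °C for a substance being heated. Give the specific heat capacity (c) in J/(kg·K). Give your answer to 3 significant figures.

Rearranging: c = Q/(m·ΔT).
Q = 10.1 kWh = 3.636×10^7 J; m = 111 kg; ΔT = 3.45 °C = 3.450 K.
c = 94947 J/(kg·K)

94900 J/(kg·K)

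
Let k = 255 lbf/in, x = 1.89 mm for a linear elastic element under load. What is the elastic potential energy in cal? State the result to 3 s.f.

0.0191 cal

Directly: U = ½kx².
k = 255 lbf/in = 44657 N/m; x = 1.89 mm = 0.001890 m.
U = 0.07976 J  (the unit combination reduces to kg·m²/s² = J)
0.07976 J × (1 cal / 4.184 J) = 0.01906 cal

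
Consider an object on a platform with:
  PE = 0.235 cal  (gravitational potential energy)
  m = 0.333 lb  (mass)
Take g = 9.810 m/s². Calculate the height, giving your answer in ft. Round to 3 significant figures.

Solving PE = m·g·h for h: h = PE/(m·g).
PE = 0.235 cal = 0.9832 J; m = 0.333 lb = 0.1510 kg; g = 9.810 m/s².
h = 0.6636 m
0.6636 m × (1 ft / 0.3048 m) = 2.177 ft

2.18 ft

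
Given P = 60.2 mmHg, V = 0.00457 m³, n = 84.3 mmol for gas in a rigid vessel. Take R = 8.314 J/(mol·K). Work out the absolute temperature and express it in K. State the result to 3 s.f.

52.3 K

From the ideal-gas law: T = PV/(nR).
P = 60.2 mmHg = 8026 Pa; V = 0.00457 m³; n = 84.3 mmol = 0.08430 mol; R = 8.314 J/(mol·K).
T = 52.33 K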